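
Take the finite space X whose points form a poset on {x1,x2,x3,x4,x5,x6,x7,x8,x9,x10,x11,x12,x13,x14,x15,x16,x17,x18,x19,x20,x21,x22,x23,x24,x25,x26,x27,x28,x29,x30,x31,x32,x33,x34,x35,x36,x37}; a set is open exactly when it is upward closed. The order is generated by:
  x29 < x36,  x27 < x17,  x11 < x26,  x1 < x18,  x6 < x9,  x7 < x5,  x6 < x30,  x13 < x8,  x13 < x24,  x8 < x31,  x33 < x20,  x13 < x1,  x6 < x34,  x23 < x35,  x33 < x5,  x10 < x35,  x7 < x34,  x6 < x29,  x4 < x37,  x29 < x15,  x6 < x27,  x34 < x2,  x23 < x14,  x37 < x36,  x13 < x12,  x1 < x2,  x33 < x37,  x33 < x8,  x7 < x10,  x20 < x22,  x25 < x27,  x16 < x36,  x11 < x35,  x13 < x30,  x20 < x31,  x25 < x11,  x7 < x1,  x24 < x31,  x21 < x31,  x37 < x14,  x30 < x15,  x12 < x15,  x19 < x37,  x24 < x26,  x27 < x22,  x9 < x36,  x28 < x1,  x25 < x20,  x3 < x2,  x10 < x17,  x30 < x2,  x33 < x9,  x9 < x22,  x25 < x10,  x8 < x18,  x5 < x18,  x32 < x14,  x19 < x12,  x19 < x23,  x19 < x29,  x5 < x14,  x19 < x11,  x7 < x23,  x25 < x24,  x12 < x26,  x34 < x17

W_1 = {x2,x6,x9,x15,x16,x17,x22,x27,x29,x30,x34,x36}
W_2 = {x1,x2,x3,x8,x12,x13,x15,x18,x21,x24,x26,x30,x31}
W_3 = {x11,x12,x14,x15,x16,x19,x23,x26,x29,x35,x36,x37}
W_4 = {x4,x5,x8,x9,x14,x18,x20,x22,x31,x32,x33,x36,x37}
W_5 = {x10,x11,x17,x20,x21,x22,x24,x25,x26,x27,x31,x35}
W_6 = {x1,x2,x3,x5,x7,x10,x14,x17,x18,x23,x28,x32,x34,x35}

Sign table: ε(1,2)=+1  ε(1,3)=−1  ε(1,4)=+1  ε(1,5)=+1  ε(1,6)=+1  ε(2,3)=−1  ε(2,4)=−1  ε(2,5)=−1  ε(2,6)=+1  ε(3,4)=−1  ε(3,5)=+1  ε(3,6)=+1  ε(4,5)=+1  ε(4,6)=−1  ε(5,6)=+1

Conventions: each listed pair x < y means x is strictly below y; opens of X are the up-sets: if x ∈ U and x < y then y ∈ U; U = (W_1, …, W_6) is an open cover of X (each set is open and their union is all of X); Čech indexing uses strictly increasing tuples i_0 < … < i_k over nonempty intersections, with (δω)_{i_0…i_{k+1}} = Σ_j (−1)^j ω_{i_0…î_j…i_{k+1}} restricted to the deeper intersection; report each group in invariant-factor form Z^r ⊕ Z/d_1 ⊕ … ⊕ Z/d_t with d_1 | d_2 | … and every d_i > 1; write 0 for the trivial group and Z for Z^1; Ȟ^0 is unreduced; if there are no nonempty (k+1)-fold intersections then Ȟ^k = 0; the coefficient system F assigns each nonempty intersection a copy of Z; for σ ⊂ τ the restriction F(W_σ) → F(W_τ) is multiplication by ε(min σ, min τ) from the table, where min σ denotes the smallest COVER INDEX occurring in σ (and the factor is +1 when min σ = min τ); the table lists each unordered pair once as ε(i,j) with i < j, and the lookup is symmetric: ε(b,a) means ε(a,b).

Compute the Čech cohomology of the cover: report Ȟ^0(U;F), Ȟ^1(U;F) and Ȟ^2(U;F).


nonempty intersections:
  W12={x2,x15,x30} W13={x15,x16,x29,x36} W14={x9,x22,x36} W15={x17,x22,x27} W16={x2,x17,x34} W23={x12,x15,x26} W24={x8,x18,x31} W25={x21,x24,x26,x31} W26={x1,x2,x3,x18} W34={x14,x36,x37} W35={x11,x26,x35} W36={x14,x23,x35} W45={x20,x22,x31} W46={x5,x14,x18,x32} W56={x10,x17,x35}
  W123={x15} W126={x2} W134={x36} W145={x22} W156={x17} W235={x26} W245={x31} W246={x18} W346={x14} W356={x35}
C dims 6,15,10; δ0: rk 6, SNF 1^5·2; δ1: rk 9, SNF 1^9
Ȟ^0: (6−6)−0=0 ⇒ 0
Ȟ^1: (15−9)−6=0 plus torsion [2] ⇒ Z/2
Ȟ^2: (10−0)−9=1 ⇒ Z

Ȟ^0 = 0; Ȟ^1 = Z/2; Ȟ^2 = Z


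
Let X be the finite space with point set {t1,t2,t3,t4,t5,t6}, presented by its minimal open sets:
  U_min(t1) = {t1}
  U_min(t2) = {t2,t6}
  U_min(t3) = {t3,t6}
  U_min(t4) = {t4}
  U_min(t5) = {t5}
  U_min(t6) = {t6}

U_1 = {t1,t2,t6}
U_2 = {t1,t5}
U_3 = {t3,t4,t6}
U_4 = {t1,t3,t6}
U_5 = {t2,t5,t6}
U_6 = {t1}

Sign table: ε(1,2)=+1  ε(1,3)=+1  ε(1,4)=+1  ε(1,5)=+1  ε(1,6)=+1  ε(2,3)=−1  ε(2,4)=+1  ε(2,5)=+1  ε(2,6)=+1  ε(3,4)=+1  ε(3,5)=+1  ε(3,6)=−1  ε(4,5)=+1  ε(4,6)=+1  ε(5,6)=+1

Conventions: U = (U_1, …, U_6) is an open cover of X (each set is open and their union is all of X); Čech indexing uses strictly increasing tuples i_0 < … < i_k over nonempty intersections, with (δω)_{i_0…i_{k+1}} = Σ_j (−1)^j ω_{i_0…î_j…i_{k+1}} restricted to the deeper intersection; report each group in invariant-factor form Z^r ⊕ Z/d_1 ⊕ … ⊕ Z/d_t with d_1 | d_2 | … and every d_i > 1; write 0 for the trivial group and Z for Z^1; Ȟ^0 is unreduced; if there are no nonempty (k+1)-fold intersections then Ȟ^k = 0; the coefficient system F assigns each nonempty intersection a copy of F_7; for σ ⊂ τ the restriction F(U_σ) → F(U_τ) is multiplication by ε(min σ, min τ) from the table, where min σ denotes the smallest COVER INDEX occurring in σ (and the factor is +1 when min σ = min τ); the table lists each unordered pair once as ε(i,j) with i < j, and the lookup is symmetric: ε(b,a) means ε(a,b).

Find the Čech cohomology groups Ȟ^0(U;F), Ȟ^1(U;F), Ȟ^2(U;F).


Ȟ^0(U;F) ≅ Z/7, Ȟ^1(U;F) ≅ Z/7, Ȟ^2(U;F) ≅ 0

nerve of the cover:
  U12={t1} U13={t6} U14={t1,t6} U15={t2,t6} U16={t1} U24={t1} U25={t5} U26={t1} U34={t3,t6} U35={t6} U45={t6} U46={t1}
  U124={t1} U126={t1} U134={t6} U135={t6} U145={t6} U146={t1} U246={t1} U345={t6}
  U1246={t1} U1345={t6}
C dims 6,12,8,2; δ0: rk_F7 5; δ1: rk_F7 6; δ2: rk_F7 2
Ȟ^0 = (6 − 5) − 0 = 1, so Ȟ^0 ≅ Z/7
Ȟ^1 = (12 − 6) − 5 = 1, so Ȟ^1 ≅ Z/7
Ȟ^2 = (8 − 2) − 6 = 0, so Ȟ^2 ≅ 0


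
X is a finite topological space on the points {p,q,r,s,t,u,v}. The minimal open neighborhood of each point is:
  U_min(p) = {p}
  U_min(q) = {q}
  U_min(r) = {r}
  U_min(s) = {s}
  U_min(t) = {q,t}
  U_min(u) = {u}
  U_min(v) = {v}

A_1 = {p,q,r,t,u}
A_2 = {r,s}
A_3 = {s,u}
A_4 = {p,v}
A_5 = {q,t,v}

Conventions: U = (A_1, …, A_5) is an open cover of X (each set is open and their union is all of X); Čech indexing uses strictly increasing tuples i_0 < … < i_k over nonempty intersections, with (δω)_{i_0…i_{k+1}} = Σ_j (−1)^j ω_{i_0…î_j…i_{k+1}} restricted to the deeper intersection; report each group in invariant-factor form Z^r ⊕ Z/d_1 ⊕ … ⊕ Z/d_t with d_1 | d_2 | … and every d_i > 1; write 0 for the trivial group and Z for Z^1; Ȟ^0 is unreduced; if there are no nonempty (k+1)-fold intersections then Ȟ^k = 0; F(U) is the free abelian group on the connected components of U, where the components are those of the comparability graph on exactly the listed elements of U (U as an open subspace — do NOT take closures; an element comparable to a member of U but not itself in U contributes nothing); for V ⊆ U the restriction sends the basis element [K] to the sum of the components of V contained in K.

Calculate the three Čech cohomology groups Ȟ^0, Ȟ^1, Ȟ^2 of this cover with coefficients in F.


intersection data:
  A12={r} A13={u} A14={p} A15={q,t} A23={s} A45={v}
components per intersection:
  A1: {p} {q,t} {r} {u}
  A2: {r} {s}
  A3: {s} {u}
  A4: {p} {v}
  A5: {q,t} {v}
  A12: {r}
  A13: {u}
  A14: {p}
  A15: {q,t}
  A23: {s}
  A45: {v}
C dims 12,6; δ0: rk 6, SNF 1^6
Ȟ^0 = (12 − 6) − 0 = 6, so Ȟ^0 ≅ Z^6
Ȟ^1 = (6 − 0) − 6 = 0, so Ȟ^1 ≅ 0
Ȟ^2 = (0 − 0) − 0 = 0, so Ȟ^2 ≅ 0

Ȟ^0 ≅ Z^6, Ȟ^1 ≅ 0, Ȟ^2 ≅ 0


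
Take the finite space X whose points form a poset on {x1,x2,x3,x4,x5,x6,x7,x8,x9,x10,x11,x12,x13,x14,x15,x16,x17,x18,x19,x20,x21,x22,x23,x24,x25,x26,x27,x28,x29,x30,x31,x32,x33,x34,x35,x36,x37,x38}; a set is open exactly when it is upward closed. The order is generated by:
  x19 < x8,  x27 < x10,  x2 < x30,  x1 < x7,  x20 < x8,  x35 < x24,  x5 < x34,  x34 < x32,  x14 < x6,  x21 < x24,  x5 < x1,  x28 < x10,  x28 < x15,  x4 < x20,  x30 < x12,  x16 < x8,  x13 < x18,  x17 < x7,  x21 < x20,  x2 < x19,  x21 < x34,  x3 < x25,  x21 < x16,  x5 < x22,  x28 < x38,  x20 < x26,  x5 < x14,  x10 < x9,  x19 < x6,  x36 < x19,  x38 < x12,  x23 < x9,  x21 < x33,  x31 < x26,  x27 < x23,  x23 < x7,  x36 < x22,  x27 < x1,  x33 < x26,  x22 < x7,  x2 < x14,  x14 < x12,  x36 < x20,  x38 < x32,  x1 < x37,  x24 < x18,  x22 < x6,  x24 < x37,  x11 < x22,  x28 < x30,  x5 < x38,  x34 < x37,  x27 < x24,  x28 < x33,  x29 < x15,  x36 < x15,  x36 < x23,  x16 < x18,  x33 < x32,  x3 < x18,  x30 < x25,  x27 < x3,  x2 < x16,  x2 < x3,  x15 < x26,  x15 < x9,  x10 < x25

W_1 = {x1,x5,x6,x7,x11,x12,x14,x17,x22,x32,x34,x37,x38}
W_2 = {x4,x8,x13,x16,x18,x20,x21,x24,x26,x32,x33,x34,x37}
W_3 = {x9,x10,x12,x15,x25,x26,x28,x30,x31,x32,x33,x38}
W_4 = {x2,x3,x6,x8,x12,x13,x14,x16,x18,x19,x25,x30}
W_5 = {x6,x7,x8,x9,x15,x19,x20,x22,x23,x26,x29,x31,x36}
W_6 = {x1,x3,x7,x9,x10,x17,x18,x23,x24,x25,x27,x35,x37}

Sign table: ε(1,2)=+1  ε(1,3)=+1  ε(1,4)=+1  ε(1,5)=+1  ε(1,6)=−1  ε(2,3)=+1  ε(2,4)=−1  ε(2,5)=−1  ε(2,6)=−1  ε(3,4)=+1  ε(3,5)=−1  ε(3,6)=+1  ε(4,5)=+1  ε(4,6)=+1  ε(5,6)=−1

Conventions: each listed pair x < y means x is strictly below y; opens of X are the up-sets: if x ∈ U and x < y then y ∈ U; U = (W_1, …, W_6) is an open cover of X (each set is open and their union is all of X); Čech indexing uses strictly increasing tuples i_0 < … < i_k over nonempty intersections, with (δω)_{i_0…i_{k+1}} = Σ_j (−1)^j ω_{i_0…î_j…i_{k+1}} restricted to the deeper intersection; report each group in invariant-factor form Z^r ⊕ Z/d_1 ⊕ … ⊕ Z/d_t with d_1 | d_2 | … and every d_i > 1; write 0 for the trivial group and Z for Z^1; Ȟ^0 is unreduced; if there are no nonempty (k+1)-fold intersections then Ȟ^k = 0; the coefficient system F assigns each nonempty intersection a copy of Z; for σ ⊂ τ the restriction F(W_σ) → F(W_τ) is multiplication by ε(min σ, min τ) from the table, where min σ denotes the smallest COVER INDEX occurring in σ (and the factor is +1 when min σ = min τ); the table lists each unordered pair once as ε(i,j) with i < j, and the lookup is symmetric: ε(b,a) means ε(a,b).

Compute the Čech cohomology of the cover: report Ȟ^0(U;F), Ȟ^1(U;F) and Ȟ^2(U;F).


Ȟ^0(U;F) ≅ 0; Ȟ^1(U;F) ≅ Z/2; Ȟ^2(U;F) ≅ Z

nonempty intersections:
  W12={x32,x34,x37} W13={x12,x32,x38} W14={x6,x12,x14} W15={x6,x7,x22} W16={x1,x7,x17,x37} W23={x26,x32,x33} W24={x8,x13,x16,x18} W25={x8,x20,x26} W26={x18,x24,x37} W34={x12,x25,x30} W35={x9,x15,x26,x31} W36={x9,x10,x25} W45={x6,x8,x19} W46={x3,x18,x25} W56={x7,x9,x23}
  W123={x32} W126={x37} W134={x12} W145={x6} W156={x7} W235={x26} W245={x8} W246={x18} W346={x25} W356={x9}
C dims 6,15,10; δ0: rk 6, SNF 1^5·2; δ1: rk 9, SNF 1^9
Ȟ^0: (6−6)−0=0 ⇒ 0
Ȟ^1: (15−9)−6=0 plus torsion [2] ⇒ Z/2
Ȟ^2: (10−0)−9=1 ⇒ Z


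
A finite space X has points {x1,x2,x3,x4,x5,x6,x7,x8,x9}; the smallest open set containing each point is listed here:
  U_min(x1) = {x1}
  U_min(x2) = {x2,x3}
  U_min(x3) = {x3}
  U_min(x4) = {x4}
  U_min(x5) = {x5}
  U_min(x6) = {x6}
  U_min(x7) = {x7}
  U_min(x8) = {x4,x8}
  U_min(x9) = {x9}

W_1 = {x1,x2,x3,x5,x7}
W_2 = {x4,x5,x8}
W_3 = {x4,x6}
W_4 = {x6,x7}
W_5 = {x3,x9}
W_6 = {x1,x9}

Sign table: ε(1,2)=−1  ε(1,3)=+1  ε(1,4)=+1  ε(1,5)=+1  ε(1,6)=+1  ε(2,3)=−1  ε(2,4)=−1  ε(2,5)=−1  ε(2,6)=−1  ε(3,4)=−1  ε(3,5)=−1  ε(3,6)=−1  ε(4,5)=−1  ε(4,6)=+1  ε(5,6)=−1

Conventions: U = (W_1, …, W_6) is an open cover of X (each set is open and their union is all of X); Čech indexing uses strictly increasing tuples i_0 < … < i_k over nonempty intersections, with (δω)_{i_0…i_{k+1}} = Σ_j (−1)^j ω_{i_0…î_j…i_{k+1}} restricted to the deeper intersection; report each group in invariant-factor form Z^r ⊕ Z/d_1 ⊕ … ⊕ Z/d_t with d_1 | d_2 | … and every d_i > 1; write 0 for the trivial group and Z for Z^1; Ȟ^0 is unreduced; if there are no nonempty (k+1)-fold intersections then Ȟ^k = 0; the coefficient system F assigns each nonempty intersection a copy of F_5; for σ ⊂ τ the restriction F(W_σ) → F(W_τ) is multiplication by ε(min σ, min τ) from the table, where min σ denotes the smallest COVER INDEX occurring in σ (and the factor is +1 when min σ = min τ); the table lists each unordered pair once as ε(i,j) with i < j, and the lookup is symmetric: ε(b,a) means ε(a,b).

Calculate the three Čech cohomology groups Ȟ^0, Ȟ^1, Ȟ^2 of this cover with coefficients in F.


Ȟ^0(U;F) ≅ 0,  Ȟ^1(U;F) ≅ Z/5,  Ȟ^2(U;F) ≅ 0

intersection data:
  W12={x5} W14={x7} W15={x3} W16={x1} W23={x4} W34={x6} W56={x9}
C dims 6,7; δ0: rk_F5 6
Ȟ^0 = (6 − 6) − 0 = 0, so Ȟ^0 ≅ 0
Ȟ^1 = (7 − 0) − 6 = 1, so Ȟ^1 ≅ Z/5
Ȟ^2 = (0 − 0) − 0 = 0, so Ȟ^2 ≅ 0


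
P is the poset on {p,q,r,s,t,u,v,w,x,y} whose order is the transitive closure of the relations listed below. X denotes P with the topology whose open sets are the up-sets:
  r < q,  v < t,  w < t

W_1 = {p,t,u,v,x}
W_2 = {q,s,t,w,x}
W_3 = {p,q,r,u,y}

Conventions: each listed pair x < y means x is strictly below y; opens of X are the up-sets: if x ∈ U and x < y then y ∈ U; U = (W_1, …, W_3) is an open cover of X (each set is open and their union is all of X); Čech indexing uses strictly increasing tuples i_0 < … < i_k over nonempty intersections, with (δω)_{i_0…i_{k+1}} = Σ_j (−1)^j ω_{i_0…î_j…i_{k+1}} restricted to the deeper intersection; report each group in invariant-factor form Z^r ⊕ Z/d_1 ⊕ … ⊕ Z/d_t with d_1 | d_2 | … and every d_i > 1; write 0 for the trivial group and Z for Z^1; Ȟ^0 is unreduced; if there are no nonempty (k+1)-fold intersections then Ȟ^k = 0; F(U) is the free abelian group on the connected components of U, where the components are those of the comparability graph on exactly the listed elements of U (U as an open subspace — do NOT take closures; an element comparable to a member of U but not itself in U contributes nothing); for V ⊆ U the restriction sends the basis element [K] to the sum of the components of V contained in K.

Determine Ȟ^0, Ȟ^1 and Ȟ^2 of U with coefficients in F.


nonempty intersections:
  W12={t,x} W13={p,u} W23={q}
components per intersection:
  W1: {p} {t,v} {u} {x}
  W2: {q} {s} {t,w} {x}
  W3: {p} {q,r} {u} {y}
  W12: {t} {x}
  W13: {p} {u}
  W23: {q}
C dims 12,5; δ0: rk 5, SNF 1^5
Ȟ^0: (12−5)−0=7 ⇒ Z^7
Ȟ^1: (5−0)−5=0 ⇒ 0
Ȟ^2: (0−0)−0=0 ⇒ 0

Ȟ^0 = Z^7, Ȟ^1 = 0 and Ȟ^2 = 0


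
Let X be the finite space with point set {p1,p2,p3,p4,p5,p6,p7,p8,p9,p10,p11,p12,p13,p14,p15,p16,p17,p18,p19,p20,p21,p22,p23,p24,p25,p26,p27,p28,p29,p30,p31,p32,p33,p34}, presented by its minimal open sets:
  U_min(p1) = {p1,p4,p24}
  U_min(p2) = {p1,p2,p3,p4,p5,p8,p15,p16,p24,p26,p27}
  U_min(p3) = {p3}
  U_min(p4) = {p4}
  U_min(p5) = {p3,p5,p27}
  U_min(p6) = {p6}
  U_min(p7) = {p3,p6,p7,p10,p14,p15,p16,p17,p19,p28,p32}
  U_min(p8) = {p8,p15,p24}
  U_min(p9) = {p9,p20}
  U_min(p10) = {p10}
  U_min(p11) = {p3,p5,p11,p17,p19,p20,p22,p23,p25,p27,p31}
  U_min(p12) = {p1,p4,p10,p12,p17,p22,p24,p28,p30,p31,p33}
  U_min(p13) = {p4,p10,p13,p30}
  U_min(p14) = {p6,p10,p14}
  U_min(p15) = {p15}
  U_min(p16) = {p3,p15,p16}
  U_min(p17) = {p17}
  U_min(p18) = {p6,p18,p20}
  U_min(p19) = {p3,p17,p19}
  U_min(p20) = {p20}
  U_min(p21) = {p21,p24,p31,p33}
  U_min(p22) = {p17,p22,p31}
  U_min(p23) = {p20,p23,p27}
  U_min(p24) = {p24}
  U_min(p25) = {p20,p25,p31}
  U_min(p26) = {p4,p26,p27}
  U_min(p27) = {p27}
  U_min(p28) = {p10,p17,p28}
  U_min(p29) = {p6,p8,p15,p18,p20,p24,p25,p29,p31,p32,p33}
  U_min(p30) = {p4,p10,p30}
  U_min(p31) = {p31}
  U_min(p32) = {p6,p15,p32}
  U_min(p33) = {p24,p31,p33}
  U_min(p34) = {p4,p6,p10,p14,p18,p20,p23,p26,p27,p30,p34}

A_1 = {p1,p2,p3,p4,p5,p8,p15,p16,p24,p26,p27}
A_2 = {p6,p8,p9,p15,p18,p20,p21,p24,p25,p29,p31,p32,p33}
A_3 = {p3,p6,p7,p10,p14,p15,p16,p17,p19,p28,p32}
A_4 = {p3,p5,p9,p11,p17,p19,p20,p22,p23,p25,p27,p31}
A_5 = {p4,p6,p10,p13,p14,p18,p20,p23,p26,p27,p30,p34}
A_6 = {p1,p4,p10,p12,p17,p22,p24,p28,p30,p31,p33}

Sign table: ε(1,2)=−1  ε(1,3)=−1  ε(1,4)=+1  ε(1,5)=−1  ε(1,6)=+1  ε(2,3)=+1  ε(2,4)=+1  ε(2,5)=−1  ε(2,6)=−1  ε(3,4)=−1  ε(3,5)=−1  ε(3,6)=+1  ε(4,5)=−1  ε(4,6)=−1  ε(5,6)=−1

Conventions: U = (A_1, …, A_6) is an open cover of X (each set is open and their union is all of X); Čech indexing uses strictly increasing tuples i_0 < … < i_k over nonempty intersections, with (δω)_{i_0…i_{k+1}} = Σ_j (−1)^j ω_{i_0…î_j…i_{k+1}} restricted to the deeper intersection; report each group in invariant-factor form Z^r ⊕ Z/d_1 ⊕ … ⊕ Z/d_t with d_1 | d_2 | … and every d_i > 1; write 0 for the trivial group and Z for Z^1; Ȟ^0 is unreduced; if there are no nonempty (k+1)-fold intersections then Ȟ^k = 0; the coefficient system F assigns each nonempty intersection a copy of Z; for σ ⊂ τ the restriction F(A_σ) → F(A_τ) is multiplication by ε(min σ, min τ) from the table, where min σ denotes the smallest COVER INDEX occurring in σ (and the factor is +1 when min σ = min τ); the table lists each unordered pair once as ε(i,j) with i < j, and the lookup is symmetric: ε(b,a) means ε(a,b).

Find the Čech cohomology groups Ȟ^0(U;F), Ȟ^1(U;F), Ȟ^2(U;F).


Ȟ^0 = 0, Ȟ^1 = Z/2 and Ȟ^2 = Z

cover nerve:
  A12={p8,p15,p24} A13={p3,p15,p16} A14={p3,p5,p27} A15={p4,p26,p27} A16={p1,p4,p24} A23={p6,p15,p32} A24={p9,p20,p25,p31} A25={p6,p18,p20} A26={p24,p31,p33} A34={p3,p17,p19} A35={p6,p10,p14} A36={p10,p17,p28} A45={p20,p23,p27} A46={p17,p22,p31} A56={p4,p10,p30}
  A123={p15} A126={p24} A134={p3} A145={p27} A156={p4} A235={p6} A245={p20} A246={p31} A346={p17} A356={p10}
C dims 6,15,10; δ0: rk 6, SNF 1^5·2; δ1: rk 9, SNF 1^9
Ȟ^0: (6−6)−0=0 ⇒ 0
Ȟ^1: (15−9)−6=0 plus torsion [2] ⇒ Z/2
Ȟ^2: (10−0)−9=1 ⇒ Z


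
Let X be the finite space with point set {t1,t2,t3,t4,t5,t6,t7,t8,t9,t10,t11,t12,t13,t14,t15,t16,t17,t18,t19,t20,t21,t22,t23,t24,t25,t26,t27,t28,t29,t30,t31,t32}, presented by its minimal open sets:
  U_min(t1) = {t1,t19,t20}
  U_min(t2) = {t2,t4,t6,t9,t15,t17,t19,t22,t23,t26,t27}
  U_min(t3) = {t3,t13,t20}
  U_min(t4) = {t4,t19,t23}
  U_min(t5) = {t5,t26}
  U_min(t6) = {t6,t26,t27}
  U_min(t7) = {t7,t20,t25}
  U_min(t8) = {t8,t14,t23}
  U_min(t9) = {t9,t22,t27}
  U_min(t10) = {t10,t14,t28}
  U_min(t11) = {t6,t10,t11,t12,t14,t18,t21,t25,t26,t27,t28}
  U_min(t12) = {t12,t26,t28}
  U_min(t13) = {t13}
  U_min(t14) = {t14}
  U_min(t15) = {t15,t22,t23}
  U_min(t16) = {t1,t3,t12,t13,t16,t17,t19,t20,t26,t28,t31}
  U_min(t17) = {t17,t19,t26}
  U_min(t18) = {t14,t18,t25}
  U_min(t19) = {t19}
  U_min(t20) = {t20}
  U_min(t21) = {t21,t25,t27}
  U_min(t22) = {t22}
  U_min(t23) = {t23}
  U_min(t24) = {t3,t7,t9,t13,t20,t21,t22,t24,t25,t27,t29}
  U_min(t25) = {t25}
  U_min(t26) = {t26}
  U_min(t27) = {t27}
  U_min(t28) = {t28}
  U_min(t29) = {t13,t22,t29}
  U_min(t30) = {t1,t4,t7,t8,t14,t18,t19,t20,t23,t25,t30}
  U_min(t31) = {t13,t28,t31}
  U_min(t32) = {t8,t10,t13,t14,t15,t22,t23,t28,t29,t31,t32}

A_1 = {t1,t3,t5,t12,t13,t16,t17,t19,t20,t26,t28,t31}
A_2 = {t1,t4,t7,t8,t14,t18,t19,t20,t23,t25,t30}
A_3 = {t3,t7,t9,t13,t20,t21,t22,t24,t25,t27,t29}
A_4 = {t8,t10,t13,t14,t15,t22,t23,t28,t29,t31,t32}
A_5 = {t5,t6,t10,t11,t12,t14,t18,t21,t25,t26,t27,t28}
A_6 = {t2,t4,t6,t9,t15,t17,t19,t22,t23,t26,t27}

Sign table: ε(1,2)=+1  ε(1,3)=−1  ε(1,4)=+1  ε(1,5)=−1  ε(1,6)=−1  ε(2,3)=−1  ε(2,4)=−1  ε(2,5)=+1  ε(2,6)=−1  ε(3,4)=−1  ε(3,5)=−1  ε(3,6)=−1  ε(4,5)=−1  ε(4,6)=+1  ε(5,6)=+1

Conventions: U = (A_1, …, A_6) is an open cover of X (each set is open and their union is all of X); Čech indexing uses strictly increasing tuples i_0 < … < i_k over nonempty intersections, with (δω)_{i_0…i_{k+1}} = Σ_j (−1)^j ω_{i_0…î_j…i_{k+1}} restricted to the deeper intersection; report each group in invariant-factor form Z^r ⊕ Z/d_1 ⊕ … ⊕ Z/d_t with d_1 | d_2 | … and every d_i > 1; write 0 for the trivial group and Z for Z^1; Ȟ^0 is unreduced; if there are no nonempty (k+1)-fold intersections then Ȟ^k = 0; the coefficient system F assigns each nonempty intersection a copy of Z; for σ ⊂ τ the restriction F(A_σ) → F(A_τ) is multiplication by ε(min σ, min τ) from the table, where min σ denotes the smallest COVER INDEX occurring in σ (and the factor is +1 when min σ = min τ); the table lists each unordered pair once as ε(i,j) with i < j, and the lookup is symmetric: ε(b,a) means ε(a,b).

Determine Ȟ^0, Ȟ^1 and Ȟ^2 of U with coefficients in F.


intersection data:
  A12={t1,t19,t20} A13={t3,t13,t20} A14={t13,t28,t31} A15={t5,t12,t26,t28} A16={t17,t19,t26} A23={t7,t20,t25} A24={t8,t14,t23} A25={t14,t18,t25} A26={t4,t19,t23} A34={t13,t22,t29} A35={t21,t25,t27} A36={t9,t22,t27} A45={t10,t14,t28} A46={t15,t22,t23} A56={t6,t26,t27}
  A123={t20} A126={t19} A134={t13} A145={t28} A156={t26} A235={t25} A245={t14} A246={t23} A346={t22} A356={t27}
C dims 6,15,10; δ0: rk 6, SNF 1^5·2; δ1: rk 9, SNF 1^9
Ȟ^0 = (6 − 6) − 0 = 0, so Ȟ^0 ≅ 0
Ȟ^1 = (15 − 9) − 6 = 0 plus torsion [2], so Ȟ^1 ≅ Z/2
Ȟ^2 = (10 − 0) − 9 = 1, so Ȟ^2 ≅ Z

Ȟ^0(U;F) ≅ 0; Ȟ^1(U;F) ≅ Z/2; Ȟ^2(U;F) ≅ Z


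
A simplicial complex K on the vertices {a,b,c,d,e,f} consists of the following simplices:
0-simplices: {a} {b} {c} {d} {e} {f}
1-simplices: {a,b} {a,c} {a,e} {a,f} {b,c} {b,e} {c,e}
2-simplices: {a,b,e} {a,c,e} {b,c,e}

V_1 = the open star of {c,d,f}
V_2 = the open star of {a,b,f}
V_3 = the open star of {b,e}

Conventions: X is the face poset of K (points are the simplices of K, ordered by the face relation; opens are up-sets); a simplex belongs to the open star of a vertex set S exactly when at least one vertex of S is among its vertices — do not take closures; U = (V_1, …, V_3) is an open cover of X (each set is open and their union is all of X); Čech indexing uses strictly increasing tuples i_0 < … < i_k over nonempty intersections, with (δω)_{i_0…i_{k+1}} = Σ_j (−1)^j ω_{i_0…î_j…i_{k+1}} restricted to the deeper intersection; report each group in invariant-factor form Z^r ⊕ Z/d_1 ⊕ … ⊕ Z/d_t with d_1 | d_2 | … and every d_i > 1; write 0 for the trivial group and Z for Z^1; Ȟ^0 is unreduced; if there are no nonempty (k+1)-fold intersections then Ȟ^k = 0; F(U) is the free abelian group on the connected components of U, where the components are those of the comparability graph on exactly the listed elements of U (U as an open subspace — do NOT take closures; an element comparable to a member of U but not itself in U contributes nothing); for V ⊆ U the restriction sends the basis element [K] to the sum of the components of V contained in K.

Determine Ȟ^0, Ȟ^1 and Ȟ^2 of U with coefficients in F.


Ȟ^0(U;F) ≅ Z^2, Ȟ^1(U;F) ≅ 0 and Ȟ^2(U;F) ≅ 0

nonempty overlaps:
  V1={{c},{d},{f},{a,c},{a,f},{b,c},{c,e},{a,c,e},{b,c,e}} V2={{a},{b},{f},{a,b},{a,c},{a,e},{a,f},{b,c},{b,e},{a,b,e},{a,c,e},{b,c,e}} V3={{b},{e},{a,b},{a,e},{b,c},{b,e},{c,e},{a,b,e},{a,c,e},{b,c,e}}
  V12={{f},{a,c},{a,f},{b,c},{a,c,e},{b,c,e}} V13={{b,c},{c,e},{a,c,e},{b,c,e}} V23={{b},{a,b},{a,e},{b,c},{b,e},{a,b,e},{a,c,e},{b,c,e}}
  V123={{b,c},{a,c,e},{b,c,e}}
components per intersection:
  V1: {{c},{a,c},{b,c},{c,e},{a,c,e},{b,c,e}} {{d}} {{f},{a,f}}
  V2: {{a},{b},{f},{a,b},{a,c},{a,e},{a,f},{b,c},{b,e},{a,b,e},{a,c,e},{b,c,e}}
  V3: {{b},{e},{a,b},{a,e},{b,c},{b,e},{c,e},{a,b,e},{a,c,e},{b,c,e}}
  V12: {{f},{a,f}} {{a,c},{a,c,e}} {{b,c},{b,c,e}}
  V13: {{b,c},{c,e},{a,c,e},{b,c,e}}
  V23: {{b},{a,b},{a,e},{b,c},{b,e},{a,b,e},{a,c,e},{b,c,e}}
  V123: {{b,c},{b,c,e}} {{a,c,e}}
C dims 5,5,2; δ0: rk 3, SNF 1^3; δ1: rk 2, SNF 1^2
degree 0: 5−3−0 = 2 → Ȟ^0 ≅ Z^2
degree 1: 5−2−3 = 0 → Ȟ^1 ≅ 0
degree 2: 2−0−2 = 0 → Ȟ^2 ≅ 0


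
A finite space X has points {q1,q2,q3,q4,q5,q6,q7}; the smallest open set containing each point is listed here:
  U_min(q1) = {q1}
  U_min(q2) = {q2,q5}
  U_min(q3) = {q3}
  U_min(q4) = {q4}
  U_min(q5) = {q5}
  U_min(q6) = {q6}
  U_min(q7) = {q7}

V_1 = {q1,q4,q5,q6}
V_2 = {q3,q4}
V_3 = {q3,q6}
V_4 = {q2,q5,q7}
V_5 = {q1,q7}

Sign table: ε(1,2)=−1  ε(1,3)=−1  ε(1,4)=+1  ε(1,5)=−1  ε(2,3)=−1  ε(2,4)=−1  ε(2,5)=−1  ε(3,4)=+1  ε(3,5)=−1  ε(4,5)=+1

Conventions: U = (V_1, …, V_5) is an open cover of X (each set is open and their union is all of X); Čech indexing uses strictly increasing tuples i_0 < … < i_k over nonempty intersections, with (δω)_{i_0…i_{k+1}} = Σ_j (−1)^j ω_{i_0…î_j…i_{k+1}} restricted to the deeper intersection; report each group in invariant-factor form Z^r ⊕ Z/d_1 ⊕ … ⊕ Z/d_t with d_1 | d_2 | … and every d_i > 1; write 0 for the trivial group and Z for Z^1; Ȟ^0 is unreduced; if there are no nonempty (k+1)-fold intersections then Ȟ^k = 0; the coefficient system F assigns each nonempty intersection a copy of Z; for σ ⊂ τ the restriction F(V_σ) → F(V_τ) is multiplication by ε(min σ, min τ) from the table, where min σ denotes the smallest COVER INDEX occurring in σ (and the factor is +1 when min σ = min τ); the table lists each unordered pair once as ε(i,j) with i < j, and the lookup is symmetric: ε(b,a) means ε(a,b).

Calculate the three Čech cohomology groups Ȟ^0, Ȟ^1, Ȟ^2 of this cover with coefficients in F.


nonempty intersections:
  V12={q4} V13={q6} V14={q5} V15={q1} V23={q3} V45={q7}
C dims 5,6; δ0: rk 5, SNF 1^4·2
Ȟ^0: (5−5)−0=0 ⇒ 0
Ȟ^1: (6−0)−5=1 plus torsion [2] ⇒ Z ⊕ Z/2
Ȟ^2: (0−0)−0=0 ⇒ 0

Ȟ^0(U;F) ≅ 0,  Ȟ^1(U;F) ≅ Z ⊕ Z/2,  Ȟ^2(U;F) ≅ 0


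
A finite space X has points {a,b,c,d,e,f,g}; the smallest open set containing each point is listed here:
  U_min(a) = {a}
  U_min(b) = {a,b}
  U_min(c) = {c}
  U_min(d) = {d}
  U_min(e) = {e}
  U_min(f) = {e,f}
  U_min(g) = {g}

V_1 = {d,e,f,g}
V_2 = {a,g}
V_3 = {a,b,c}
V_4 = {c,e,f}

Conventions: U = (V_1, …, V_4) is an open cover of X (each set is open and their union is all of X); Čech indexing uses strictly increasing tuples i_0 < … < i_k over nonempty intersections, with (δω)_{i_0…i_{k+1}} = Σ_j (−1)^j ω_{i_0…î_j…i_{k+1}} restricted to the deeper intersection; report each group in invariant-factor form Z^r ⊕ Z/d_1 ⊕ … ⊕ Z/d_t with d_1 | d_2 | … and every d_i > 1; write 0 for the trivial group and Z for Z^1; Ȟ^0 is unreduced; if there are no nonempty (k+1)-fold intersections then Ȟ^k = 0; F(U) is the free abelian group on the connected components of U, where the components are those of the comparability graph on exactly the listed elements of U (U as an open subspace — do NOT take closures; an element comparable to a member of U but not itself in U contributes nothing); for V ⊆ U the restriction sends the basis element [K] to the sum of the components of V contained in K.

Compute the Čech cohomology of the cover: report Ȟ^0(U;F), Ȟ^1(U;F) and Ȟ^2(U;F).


Ȟ^0 = Z^5, Ȟ^1 = 0, Ȟ^2 = 0

intersection data:
  V12={g} V14={e,f} V23={a} V34={c}
components per intersection:
  V1: {d} {e,f} {g}
  V2: {a} {g}
  V3: {a,b} {c}
  V4: {c} {e,f}
  V12: {g}
  V14: {e,f}
  V23: {a}
  V34: {c}
C dims 9,4; δ0: rk 4, SNF 1^4
Ȟ^0 = (9 − 4) − 0 = 5, so Ȟ^0 ≅ Z^5
Ȟ^1 = (4 − 0) − 4 = 0, so Ȟ^1 ≅ 0
Ȟ^2 = (0 − 0) − 0 = 0, so Ȟ^2 ≅ 0


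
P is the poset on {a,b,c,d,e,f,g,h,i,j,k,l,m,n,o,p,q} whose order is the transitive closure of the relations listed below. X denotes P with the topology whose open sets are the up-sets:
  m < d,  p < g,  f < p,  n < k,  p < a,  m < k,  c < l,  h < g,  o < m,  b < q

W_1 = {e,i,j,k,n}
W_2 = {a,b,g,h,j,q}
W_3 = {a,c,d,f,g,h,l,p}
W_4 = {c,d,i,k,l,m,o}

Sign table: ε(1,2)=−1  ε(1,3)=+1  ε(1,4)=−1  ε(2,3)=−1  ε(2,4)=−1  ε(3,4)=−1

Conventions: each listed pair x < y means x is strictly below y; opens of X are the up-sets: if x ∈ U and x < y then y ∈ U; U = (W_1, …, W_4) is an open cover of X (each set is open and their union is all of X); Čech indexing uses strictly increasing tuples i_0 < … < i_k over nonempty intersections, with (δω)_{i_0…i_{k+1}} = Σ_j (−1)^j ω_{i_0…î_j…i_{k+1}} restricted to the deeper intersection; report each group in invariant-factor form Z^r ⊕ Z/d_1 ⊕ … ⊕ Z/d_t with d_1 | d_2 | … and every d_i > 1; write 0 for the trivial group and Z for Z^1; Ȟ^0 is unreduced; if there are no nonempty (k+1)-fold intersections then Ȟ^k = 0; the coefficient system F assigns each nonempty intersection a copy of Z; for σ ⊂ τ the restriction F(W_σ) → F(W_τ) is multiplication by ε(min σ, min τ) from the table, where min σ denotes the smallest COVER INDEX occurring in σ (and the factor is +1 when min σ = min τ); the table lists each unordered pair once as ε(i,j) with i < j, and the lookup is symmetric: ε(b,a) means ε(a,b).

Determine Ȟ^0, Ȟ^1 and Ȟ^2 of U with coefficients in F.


Ȟ^0 = Z,  Ȟ^1 = Z,  Ȟ^2 = 0

intersection data:
  W12={j} W14={i,k} W23={a,g,h} W34={c,d,l}
C dims 4,4; δ0: rk 3, SNF 1^3
Ȟ^0 = (4 − 3) − 0 = 1, so Ȟ^0 ≅ Z
Ȟ^1 = (4 − 0) − 3 = 1, so Ȟ^1 ≅ Z
Ȟ^2 = (0 − 0) − 0 = 0, so Ȟ^2 ≅ 0


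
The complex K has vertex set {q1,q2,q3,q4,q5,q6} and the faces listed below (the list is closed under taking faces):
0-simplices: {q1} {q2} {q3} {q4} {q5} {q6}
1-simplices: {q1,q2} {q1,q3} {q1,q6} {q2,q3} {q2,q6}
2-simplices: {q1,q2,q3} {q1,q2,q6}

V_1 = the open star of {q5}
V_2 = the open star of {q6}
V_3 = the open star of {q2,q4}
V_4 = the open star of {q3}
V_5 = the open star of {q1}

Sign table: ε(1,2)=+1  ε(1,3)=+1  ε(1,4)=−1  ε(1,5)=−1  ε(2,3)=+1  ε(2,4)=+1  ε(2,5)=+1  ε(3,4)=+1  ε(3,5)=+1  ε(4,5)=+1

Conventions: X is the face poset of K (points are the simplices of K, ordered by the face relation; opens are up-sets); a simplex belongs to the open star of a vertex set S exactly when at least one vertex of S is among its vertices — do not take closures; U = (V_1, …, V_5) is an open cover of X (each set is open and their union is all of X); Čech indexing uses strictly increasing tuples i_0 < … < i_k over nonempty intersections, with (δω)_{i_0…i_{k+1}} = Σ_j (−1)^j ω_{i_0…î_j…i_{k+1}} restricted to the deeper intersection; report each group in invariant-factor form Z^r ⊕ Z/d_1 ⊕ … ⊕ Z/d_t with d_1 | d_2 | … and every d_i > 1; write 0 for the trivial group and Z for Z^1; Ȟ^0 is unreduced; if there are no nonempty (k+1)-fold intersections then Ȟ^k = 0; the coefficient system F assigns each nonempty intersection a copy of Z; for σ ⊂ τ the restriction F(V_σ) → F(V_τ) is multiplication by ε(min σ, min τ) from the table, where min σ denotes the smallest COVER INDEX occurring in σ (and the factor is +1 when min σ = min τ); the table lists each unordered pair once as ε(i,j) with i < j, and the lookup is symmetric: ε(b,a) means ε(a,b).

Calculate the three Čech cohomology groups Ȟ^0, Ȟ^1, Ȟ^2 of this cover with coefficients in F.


intersection data:
  V1={{q5}} V2={{q6},{q1,q6},{q2,q6},{q1,q2,q6}} V3={{q2},{q4},{q1,q2},{q2,q3},{q2,q6},{q1,q2,q3},{q1,q2,q6}} V4={{q3},{q1,q3},{q2,q3},{q1,q2,q3}} V5={{q1},{q1,q2},{q1,q3},{q1,q6},{q1,q2,q3},{q1,q2,q6}}
  V23={{q2,q6},{q1,q2,q6}} V25={{q1,q6},{q1,q2,q6}} V34={{q2,q3},{q1,q2,q3}} V35={{q1,q2},{q1,q2,q3},{q1,q2,q6}} V45={{q1,q3},{q1,q2,q3}}
  V235={{q1,q2,q6}} V345={{q1,q2,q3}}
C dims 5,5,2; δ0: rk 3, SNF 1^3; δ1: rk 2, SNF 1^2
Ȟ^0 = (5 − 3) − 0 = 2, so Ȟ^0 ≅ Z^2
Ȟ^1 = (5 − 2) − 3 = 0, so Ȟ^1 ≅ 0
Ȟ^2 = (2 − 0) − 2 = 0, so Ȟ^2 ≅ 0

Ȟ^0 = Z^2, Ȟ^1 = 0 and Ȟ^2 = 0


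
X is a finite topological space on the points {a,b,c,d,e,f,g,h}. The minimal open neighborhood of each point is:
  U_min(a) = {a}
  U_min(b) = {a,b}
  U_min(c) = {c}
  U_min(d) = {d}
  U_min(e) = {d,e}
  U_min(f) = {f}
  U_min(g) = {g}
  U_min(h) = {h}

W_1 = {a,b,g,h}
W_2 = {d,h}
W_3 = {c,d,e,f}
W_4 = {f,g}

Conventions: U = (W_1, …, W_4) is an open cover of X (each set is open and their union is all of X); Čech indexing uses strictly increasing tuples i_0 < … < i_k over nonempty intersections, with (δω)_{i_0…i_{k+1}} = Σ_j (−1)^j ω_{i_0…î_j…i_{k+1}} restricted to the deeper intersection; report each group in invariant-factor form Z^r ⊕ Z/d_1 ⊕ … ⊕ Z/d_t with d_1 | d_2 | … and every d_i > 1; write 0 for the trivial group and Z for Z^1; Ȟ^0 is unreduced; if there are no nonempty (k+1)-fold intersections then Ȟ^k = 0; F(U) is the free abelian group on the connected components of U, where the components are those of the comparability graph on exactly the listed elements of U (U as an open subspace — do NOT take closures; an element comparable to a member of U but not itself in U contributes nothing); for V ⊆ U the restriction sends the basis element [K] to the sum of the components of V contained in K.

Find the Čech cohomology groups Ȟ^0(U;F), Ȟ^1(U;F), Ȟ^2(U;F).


Ȟ^0 = Z^6, Ȟ^1 = 0, Ȟ^2 = 0

nerve simplices:
  W12={h} W14={g} W23={d} W34={f}
components per intersection:
  W1: {a,b} {g} {h}
  W2: {d} {h}
  W3: {c} {d,e} {f}
  W4: {f} {g}
  W12: {h}
  W14: {g}
  W23: {d}
  W34: {f}
C dims 10,4; δ0: rk 4, SNF 1^4
degree 0: 10−4−0 = 6 → Ȟ^0 ≅ Z^6
degree 1: 4−0−4 = 0 → Ȟ^1 ≅ 0
degree 2: 0−0−0 = 0 → Ȟ^2 ≅ 0


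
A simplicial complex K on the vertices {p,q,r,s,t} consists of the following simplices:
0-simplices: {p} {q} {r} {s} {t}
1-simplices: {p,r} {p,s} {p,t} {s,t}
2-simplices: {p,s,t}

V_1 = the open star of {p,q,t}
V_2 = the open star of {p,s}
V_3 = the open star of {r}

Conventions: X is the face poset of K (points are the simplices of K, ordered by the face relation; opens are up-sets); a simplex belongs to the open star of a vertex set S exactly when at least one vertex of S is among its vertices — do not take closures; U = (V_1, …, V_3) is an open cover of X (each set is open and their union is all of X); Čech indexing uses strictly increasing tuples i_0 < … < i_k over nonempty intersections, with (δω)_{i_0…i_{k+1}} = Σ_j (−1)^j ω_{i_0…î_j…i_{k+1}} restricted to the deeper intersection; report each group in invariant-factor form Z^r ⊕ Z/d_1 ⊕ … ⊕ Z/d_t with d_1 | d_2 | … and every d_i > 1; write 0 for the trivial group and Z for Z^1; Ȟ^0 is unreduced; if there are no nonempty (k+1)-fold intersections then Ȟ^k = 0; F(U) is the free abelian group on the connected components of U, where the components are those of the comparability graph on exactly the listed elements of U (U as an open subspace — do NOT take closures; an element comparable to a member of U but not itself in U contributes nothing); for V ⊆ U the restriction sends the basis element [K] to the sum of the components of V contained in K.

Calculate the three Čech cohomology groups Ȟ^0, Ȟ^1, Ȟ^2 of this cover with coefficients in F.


Ȟ^0(U;F) ≅ Z^2, Ȟ^1(U;F) ≅ 0 and Ȟ^2(U;F) ≅ 0

nerve simplices:
  V1={{p},{q},{t},{p,r},{p,s},{p,t},{s,t},{p,s,t}} V2={{p},{s},{p,r},{p,s},{p,t},{s,t},{p,s,t}} V3={{r},{p,r}}
  V12={{p},{p,r},{p,s},{p,t},{s,t},{p,s,t}} V13={{p,r}} V23={{p,r}}
  V123={{p,r}}
components per intersection:
  V1: {{p},{t},{p,r},{p,s},{p,t},{s,t},{p,s,t}} {{q}}
  V2: {{p},{s},{p,r},{p,s},{p,t},{s,t},{p,s,t}}
  V3: {{r},{p,r}}
  V12: {{p},{p,r},{p,s},{p,t},{s,t},{p,s,t}}
  V13: {{p,r}}
  V23: {{p,r}}
  V123: {{p,r}}
C dims 4,3,1; δ0: rk 2, SNF 1^2; δ1: rk 1, SNF 1^1
degree 0: 4−2−0 = 2 → Ȟ^0 ≅ Z^2
degree 1: 3−1−2 = 0 → Ȟ^1 ≅ 0
degree 2: 1−0−1 = 0 → Ȟ^2 ≅ 0


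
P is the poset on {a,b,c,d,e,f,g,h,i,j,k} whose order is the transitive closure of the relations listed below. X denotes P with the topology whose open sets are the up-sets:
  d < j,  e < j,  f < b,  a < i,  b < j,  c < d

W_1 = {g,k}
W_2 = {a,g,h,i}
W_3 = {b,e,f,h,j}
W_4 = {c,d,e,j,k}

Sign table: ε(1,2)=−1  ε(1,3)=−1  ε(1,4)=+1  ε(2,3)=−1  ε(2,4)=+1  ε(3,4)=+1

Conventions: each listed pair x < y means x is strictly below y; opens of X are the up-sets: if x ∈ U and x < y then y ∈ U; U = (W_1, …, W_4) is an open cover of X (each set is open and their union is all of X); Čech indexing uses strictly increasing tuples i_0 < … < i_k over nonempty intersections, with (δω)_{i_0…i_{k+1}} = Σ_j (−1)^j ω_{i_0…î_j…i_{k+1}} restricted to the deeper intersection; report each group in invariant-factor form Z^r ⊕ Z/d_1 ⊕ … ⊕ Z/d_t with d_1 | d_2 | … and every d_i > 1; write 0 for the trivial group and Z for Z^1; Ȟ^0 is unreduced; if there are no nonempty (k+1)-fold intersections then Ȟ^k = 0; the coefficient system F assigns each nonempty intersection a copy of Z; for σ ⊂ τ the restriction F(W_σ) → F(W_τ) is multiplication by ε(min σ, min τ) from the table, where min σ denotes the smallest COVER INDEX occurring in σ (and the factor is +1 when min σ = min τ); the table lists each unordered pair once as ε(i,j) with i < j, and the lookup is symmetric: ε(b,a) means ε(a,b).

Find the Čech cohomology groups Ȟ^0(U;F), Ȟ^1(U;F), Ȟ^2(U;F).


Ȟ^0 ≅ Z, Ȟ^1 ≅ Z, Ȟ^2 ≅ 0

nerve simplices:
  W12={g} W14={k} W23={h} W34={e,j}
C dims 4,4; δ0: rk 3, SNF 1^3
degree 0: 4−3−0 = 1 → Ȟ^0 ≅ Z
degree 1: 4−0−3 = 1 → Ȟ^1 ≅ Z
degree 2: 0−0−0 = 0 → Ȟ^2 ≅ 0


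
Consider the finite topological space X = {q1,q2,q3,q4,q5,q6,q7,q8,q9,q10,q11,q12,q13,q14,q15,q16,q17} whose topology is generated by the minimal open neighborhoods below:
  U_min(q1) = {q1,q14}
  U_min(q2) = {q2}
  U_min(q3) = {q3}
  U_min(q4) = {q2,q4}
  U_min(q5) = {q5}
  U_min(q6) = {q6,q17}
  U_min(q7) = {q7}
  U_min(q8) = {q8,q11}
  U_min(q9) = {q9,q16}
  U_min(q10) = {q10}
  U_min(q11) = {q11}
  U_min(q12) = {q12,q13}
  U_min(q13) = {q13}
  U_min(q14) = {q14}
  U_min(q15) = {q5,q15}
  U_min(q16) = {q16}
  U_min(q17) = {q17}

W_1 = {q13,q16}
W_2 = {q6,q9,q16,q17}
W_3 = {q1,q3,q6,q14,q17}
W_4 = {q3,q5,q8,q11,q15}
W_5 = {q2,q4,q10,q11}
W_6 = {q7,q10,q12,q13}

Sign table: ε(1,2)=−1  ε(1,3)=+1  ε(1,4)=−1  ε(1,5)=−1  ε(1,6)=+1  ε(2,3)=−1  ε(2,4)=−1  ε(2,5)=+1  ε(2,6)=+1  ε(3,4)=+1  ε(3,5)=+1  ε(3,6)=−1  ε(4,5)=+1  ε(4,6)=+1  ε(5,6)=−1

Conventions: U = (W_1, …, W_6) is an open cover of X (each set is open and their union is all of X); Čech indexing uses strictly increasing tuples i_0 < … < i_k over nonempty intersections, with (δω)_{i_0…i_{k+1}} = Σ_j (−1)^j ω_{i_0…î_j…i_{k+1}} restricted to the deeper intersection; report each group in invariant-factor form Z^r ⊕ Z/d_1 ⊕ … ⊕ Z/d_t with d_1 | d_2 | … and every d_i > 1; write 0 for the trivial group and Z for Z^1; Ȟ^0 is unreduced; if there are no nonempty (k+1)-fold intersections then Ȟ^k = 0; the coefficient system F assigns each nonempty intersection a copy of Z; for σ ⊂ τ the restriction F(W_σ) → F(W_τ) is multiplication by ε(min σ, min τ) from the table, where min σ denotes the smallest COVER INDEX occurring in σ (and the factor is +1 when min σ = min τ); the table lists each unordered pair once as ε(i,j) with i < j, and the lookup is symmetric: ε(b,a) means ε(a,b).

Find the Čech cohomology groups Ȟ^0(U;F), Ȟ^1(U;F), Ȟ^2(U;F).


cover nerve:
  W12={q16} W16={q13} W23={q6,q17} W34={q3} W45={q11} W56={q10}
C dims 6,6; δ0: rk 6, SNF 1^5·2
Ȟ^0: (6−6)−0=0 ⇒ 0
Ȟ^1: (6−0)−6=0 plus torsion [2] ⇒ Z/2
Ȟ^2: (0−0)−0=0 ⇒ 0

Ȟ^0(U;F) ≅ 0, Ȟ^1(U;F) ≅ Z/2, Ȟ^2(U;F) ≅ 0


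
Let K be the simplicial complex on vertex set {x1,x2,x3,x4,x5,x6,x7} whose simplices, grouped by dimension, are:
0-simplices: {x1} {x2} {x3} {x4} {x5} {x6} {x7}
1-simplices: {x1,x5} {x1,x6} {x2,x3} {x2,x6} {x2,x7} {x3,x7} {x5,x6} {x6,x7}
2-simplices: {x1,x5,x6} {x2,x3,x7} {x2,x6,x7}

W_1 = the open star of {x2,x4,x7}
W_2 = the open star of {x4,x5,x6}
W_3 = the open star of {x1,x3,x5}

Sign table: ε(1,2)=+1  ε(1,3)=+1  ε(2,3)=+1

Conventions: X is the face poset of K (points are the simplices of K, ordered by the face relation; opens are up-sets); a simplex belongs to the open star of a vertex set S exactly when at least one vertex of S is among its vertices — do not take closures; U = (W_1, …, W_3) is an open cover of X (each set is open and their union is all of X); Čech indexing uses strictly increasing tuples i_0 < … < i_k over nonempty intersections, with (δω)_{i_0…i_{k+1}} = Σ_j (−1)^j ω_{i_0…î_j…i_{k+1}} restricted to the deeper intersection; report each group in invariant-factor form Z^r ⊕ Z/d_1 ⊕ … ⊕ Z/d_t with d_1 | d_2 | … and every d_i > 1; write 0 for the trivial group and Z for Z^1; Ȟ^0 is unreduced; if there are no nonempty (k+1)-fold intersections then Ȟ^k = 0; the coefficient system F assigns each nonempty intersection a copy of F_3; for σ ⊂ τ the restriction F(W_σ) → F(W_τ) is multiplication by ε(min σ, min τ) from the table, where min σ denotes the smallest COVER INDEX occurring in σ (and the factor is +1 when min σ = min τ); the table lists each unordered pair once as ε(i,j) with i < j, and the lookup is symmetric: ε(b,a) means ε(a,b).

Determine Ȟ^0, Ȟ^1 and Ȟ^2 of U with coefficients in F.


Ȟ^0 ≅ Z/3,  Ȟ^1 ≅ Z/3,  Ȟ^2 ≅ 0

nonempty overlaps:
  W1={{x2},{x4},{x7},{x2,x3},{x2,x6},{x2,x7},{x3,x7},{x6,x7},{x2,x3,x7},{x2,x6,x7}} W2={{x4},{x5},{x6},{x1,x5},{x1,x6},{x2,x6},{x5,x6},{x6,x7},{x1,x5,x6},{x2,x6,x7}} W3={{x1},{x3},{x5},{x1,x5},{x1,x6},{x2,x3},{x3,x7},{x5,x6},{x1,x5,x6},{x2,x3,x7}}
  W12={{x4},{x2,x6},{x6,x7},{x2,x6,x7}} W13={{x2,x3},{x3,x7},{x2,x3,x7}} W23={{x5},{x1,x5},{x1,x6},{x5,x6},{x1,x5,x6}}
C dims 3,3; δ0: rk_F3 2
degree 0: 3−2−0 = 1 → Ȟ^0 ≅ Z/3
degree 1: 3−0−2 = 1 → Ȟ^1 ≅ Z/3
degree 2: 0−0−0 = 0 → Ȟ^2 ≅ 0
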